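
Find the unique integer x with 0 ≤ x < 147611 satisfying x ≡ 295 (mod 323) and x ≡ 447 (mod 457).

Write x = 295 + 323·k. Then 323·k ≡ 447 − 295 ≡ 152 (mod 457).
Need 323⁻¹ mod 457. Extended Euclid on (457, 323):
457 = 1×323 + 134
323 = 2×134 + 55
134 = 2×55 + 24
55 = 2×24 + 7
24 = 3×7 + 3
7 = 2×3 + 1
3 = 3×1 + 0
Back-substitute:
1 = 7 − 2·3
1 = −2·24 + 7·7
1 = 7·55 − 16·24
1 = −16·134 + 39·55
1 = 39·323 − 94·134
1 = −94·457 + 133·323
323⁻¹ ≡ 133 (mod 457), so k ≡ 133·152 ≡ 108 (mod 457).
x = 295 + 323·108 = 35179.

35179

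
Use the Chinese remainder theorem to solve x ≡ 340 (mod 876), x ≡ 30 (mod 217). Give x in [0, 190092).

108964

Write x = 340 + 876·k. Then 876·k ≡ 30 − 340 ≡ 124 (mod 217).
Need 876⁻¹ mod 217. Extended Euclid on (217, 8):
217 = 27*8 + 1
8 = 8*1 + 0
Back-substitute:
1 = 217 − 27·8
876⁻¹ ≡ 190 (mod 217), so k ≡ 190·124 ≡ 124 (mod 217).
x = 340 + 876·124 = 108964.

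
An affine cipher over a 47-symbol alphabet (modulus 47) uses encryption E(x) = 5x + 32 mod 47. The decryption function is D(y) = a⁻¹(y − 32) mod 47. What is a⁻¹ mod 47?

Extended Euclidean algorithm:
47 = 9*5 + 2
5 = 2*2 + 1
2 = 2*1 + 0
Since gcd(5, 47) = 1, back-substitute to write 1 as a combination:
1 = 5 − 2·2
1 = −2·47 + 19·5
So 5·19 ≡ 1 (mod 47).

19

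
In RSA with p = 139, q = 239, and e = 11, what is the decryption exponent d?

17915

φ(n) = (p−1)(q−1) = 138·238 = 32844.
Need d with 11·d ≡ 1 (mod 32844). Apply the extended Euclidean algorithm:
32844 = 2985×11 + 9
11 = 1×9 + 2
9 = 4×2 + 1
2 = 2×1 + 0
Back-substitute:
1 = 9 − 4·2
1 = −4·11 + 5·9
1 = 5·32844 − 14929·11
So 11·(-14929) ≡ 1 (mod 32844), hence d ≡ -14929 ≡ 17915 (mod 32844).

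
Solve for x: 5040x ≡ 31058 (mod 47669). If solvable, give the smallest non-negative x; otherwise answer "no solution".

27605

First find gcd(5040, 47669):
47669 = 9×5040 + 2309
5040 = 2×2309 + 422
2309 = 5×422 + 199
422 = 2×199 + 24
199 = 8×24 + 7
24 = 3×7 + 3
7 = 2×3 + 1
3 = 3×1 + 0
gcd = 1, so a unique solution mod 47669 exists.
Back-substitute for the Bézout coefficients:
1 = 7 − 2·3
1 = −2·24 + 7·7
1 = 7·199 − 58·24
1 = −58·422 + 123·199
1 = 123·2309 − 673·422
1 = −673·5040 + 1469·2309
1 = 1469·47669 − 13894·5040
So 5040·(-13894) ≡ 1 (mod 47669), giving 5040⁻¹ ≡ 33775.
x ≡ 5040⁻¹·31058 ≡ 33775·31058 ≡ 27605 (mod 47669).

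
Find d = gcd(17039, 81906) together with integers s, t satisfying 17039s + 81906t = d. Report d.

Repeated division:
81906 = 4·17039 + 13750
17039 = 1·13750 + 3289
13750 = 4·3289 + 594
3289 = 5·594 + 319
594 = 1·319 + 275
319 = 1·275 + 44
275 = 6·44 + 11
44 = 4·11 + 0
gcd(17039, 81906) = 11.
Express as a combination:
11 = 275 − 6·44
11 = −6·319 + 7·275
11 = 7·594 − 13·319
11 = −13·3289 + 72·594
11 = 72·13750 − 301·3289
11 = −301·17039 + 373·13750
11 = 373·81906 − 1793·17039
So 11 = (373)·81906 + (-1793)·17039.

11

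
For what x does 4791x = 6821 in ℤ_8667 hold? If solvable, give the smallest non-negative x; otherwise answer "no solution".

no solution

gcd(4791, 8667):
8667 = 1*4791 + 3876
4791 = 1*3876 + 915
3876 = 4*915 + 216
915 = 4*216 + 51
216 = 4*51 + 12
51 = 4*12 + 3
12 = 4*3 + 0
gcd = 3, but 3 ∤ 6821, so the congruence has no solution.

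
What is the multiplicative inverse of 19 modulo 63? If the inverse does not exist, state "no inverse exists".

Extended Euclidean algorithm:
63 = 3·19 + 6
19 = 3·6 + 1
6 = 6·1 + 0
The gcd is 1. Working backward:
1 = 19 − 3·6
1 = −3·63 + 10·19
So 19·10 ≡ 1 (mod 63).

10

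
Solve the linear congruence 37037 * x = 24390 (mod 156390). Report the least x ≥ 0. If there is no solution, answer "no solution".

gcd(37037, 156390):
156390 = 4×37037 + 8242
37037 = 4×8242 + 4069
8242 = 2×4069 + 104
4069 = 39×104 + 13
104 = 8×13 + 0
gcd = 13, but 13 ∤ 24390, so the congruence has no solution.

no solution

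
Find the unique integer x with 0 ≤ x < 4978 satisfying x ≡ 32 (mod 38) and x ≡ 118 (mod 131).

Write x = 32 + 38·k. Then 38·k ≡ 118 − 32 ≡ 86 (mod 131).
Need 38⁻¹ mod 131. Extended Euclid on (131, 38):
131 = 3×38 + 17
38 = 2×17 + 4
17 = 4×4 + 1
4 = 4×1 + 0
Back-substitute:
1 = 17 − 4·4
1 = −4·38 + 9·17
1 = 9·131 − 31·38
38⁻¹ ≡ 100 (mod 131), so k ≡ 100·86 ≡ 85 (mod 131).
x = 32 + 38·85 = 3262.

3262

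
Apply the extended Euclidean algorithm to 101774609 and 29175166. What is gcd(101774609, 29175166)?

Repeated division:
101774609 = 3×29175166 + 14249111
29175166 = 2×14249111 + 676944
14249111 = 21×676944 + 33287
676944 = 20×33287 + 11204
33287 = 2×11204 + 10879
11204 = 1×10879 + 325
10879 = 33×325 + 154
325 = 2×154 + 17
154 = 9×17 + 1
17 = 17×1 + 0
gcd(101774609, 29175166) = 1.
Express as a combination:
1 = 154 − 9·17
1 = −9·325 + 19·154
1 = 19·10879 − 636·325
1 = −636·11204 + 655·10879
1 = 655·33287 − 1946·11204
1 = −1946·676944 + 39575·33287
1 = 39575·14249111 − 833021·676944
1 = −833021·29175166 + 1705617·14249111
1 = 1705617·101774609 − 5949872·29175166
So 1 = (1705617)·101774609 + (-5949872)·29175166.

1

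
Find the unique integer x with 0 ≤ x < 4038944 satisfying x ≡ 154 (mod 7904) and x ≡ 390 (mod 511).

Write x = 154 + 7904·k. Then 7904·k ≡ 390 − 154 ≡ 236 (mod 511).
Need 7904⁻¹ mod 511. Extended Euclid on (511, 239):
511 = 2*239 + 33
239 = 7*33 + 8
33 = 4*8 + 1
8 = 8*1 + 0
Back-substitute:
1 = 33 − 4·8
1 = −4·239 + 29·33
1 = 29·511 − 62·239
7904⁻¹ ≡ 449 (mod 511), so k ≡ 449·236 ≡ 187 (mod 511).
x = 154 + 7904·187 = 1478202.

1478202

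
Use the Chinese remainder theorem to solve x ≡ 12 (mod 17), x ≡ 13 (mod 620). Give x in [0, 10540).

1253

Write x = 12 + 17·k. Then 17·k ≡ 13 − 12 ≡ 1 (mod 620).
Need 17⁻¹ mod 620. Extended Euclid on (620, 17):
620 = 36*17 + 8
17 = 2*8 + 1
8 = 8*1 + 0
Back-substitute:
1 = 17 − 2·8
1 = −2·620 + 73·17
17⁻¹ ≡ 73 (mod 620), so k ≡ 73·1 ≡ 73 (mod 620).
x = 12 + 17·73 = 1253.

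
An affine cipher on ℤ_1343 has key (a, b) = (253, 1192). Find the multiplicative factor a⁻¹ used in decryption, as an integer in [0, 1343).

637

Apply the Euclidean algorithm to 1343 and 253:
1343 = 5·253 + 78
253 = 3·78 + 19
78 = 4·19 + 2
19 = 9·2 + 1
2 = 2·1 + 0
Since gcd(253, 1343) = 1, back-substitute to write 1 as a combination:
1 = 19 − 9·2
1 = −9·78 + 37·19
1 = 37·253 − 120·78
1 = −120·1343 + 637·253
So 253·637 ≡ 1 (mod 1343).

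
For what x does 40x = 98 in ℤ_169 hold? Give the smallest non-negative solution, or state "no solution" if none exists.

163

First find gcd(40, 169):
169 = 4·40 + 9
40 = 4·9 + 4
9 = 2·4 + 1
4 = 4·1 + 0
gcd = 1, so a unique solution mod 169 exists.
Back-substitute for the Bézout coefficients:
1 = 9 − 2·4
1 = −2·40 + 9·9
1 = 9·169 − 38·40
So 40·(-38) ≡ 1 (mod 169), giving 40⁻¹ ≡ 131.
x ≡ 40⁻¹·98 ≡ 131·98 ≡ 163 (mod 169).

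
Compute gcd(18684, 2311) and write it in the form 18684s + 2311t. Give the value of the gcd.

Apply Euclid's algorithm to 18684 and 2311:
18684 = 8*2311 + 196
2311 = 11*196 + 155
196 = 1*155 + 41
155 = 3*41 + 32
41 = 1*32 + 9
32 = 3*9 + 5
9 = 1*5 + 4
5 = 1*4 + 1
4 = 4*1 + 0
gcd(18684, 2311) = 1.
Express as a combination:
1 = 5 − 4
1 = −9 + 2·5
1 = 2·32 − 7·9
1 = −7·41 + 9·32
1 = 9·155 − 34·41
1 = −34·196 + 43·155
1 = 43·2311 − 507·196
1 = −507·18684 + 4099·2311
So 1 = (-507)·18684 + (4099)·2311.

1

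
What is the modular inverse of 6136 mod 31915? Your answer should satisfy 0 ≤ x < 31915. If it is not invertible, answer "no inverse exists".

no inverse exists

Euclidean algorithm on 31915, 6136:
31915 = 5×6136 + 1235
6136 = 4×1235 + 1196
1235 = 1×1196 + 39
1196 = 30×39 + 26
39 = 1×26 + 13
26 = 2×13 + 0
Since gcd = 13 > 1, 6136 is not a unit mod 31915.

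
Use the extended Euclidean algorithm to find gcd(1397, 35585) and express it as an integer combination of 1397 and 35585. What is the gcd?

Euclidean algorithm:
35585 = 25×1397 + 660
1397 = 2×660 + 77
660 = 8×77 + 44
77 = 1×44 + 33
44 = 1×33 + 11
33 = 3×11 + 0
gcd(1397, 35585) = 11.
Express as a combination:
11 = 44 − 33
11 = −77 + 2·44
11 = 2·660 − 17·77
11 = −17·1397 + 36·660
11 = 36·35585 − 917·1397
So 11 = (36)·35585 + (-917)·1397.

11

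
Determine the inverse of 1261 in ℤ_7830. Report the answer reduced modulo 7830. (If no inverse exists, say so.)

2521

Apply the Euclidean algorithm to 7830 and 1261:
7830 = 6*1261 + 264
1261 = 4*264 + 205
264 = 1*205 + 59
205 = 3*59 + 28
59 = 2*28 + 3
28 = 9*3 + 1
3 = 3*1 + 0
Since gcd(1261, 7830) = 1, back-substitute to write 1 as a combination:
1 = 28 − 9·3
1 = −9·59 + 19·28
1 = 19·205 − 66·59
1 = −66·264 + 85·205
1 = 85·1261 − 406·264
1 = −406·7830 + 2521·1261
So 1261·2521 ≡ 1 (mod 7830).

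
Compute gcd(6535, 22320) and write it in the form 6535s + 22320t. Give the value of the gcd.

Euclidean algorithm:
22320 = 3×6535 + 2715
6535 = 2×2715 + 1105
2715 = 2×1105 + 505
1105 = 2×505 + 95
505 = 5×95 + 30
95 = 3×30 + 5
30 = 6×5 + 0
gcd(6535, 22320) = 5.
Working backward:
5 = 95 − 3·30
5 = −3·505 + 16·95
5 = 16·1105 − 35·505
5 = −35·2715 + 86·1105
5 = 86·6535 − 207·2715
5 = −207·22320 + 707·6535
So 5 = (-207)·22320 + (707)·6535.

5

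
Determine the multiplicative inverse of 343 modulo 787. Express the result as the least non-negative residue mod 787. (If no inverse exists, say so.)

Apply the Euclidean algorithm to 787 and 343:
787 = 2*343 + 101
343 = 3*101 + 40
101 = 2*40 + 21
40 = 1*21 + 19
21 = 1*19 + 2
19 = 9*2 + 1
2 = 2*1 + 0
Since gcd(343, 787) = 1, back-substitute to write 1 as a combination:
1 = 19 − 9·2
1 = −9·21 + 10·19
1 = 10·40 − 19·21
1 = −19·101 + 48·40
1 = 48·343 − 163·101
1 = −163·787 + 374·343
So 343·374 ≡ 1 (mod 787).

374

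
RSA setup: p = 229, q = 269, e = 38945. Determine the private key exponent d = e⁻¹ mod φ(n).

1649

φ(n) = (p−1)(q−1) = 228·268 = 61104.
Need d with 38945·d ≡ 1 (mod 61104). Apply the extended Euclidean algorithm:
61104 = 1×38945 + 22159
38945 = 1×22159 + 16786
22159 = 1×16786 + 5373
16786 = 3×5373 + 667
5373 = 8×667 + 37
667 = 18×37 + 1
37 = 37×1 + 0
Back-substitute:
1 = 667 − 18·37
1 = −18·5373 + 145·667
1 = 145·16786 − 453·5373
1 = −453·22159 + 598·16786
1 = 598·38945 − 1051·22159
1 = −1051·61104 + 1649·38945
So 38945·1649 ≡ 1 (mod 61104), hence d = 1649.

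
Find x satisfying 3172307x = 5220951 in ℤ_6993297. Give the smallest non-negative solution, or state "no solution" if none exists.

5188107

First find gcd(3172307, 6993297):
6993297 = 2·3172307 + 648683
3172307 = 4·648683 + 577575
648683 = 1·577575 + 71108
577575 = 8·71108 + 8711
71108 = 8·8711 + 1420
8711 = 6·1420 + 191
1420 = 7·191 + 83
191 = 2·83 + 25
83 = 3·25 + 8
25 = 3·8 + 1
8 = 8·1 + 0
gcd = 1, so a unique solution mod 6993297 exists.
Back-substitute for the Bézout coefficients:
1 = 25 − 3·8
1 = −3·83 + 10·25
1 = 10·191 − 23·83
1 = −23·1420 + 171·191
1 = 171·8711 − 1049·1420
1 = −1049·71108 + 8563·8711
1 = 8563·577575 − 69553·71108
1 = −69553·648683 + 78116·577575
1 = 78116·3172307 − 382017·648683
1 = −382017·6993297 + 842150·3172307
So 3172307·(842150) ≡ 1 (mod 6993297), giving 3172307⁻¹ ≡ 842150.
x ≡ 3172307⁻¹·5220951 ≡ 842150·5220951 ≡ 5188107 (mod 6993297).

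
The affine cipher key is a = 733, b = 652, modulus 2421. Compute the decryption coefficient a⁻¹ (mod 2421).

gcd(2421, 733) by repeated division:
2421 = 3*733 + 222
733 = 3*222 + 67
222 = 3*67 + 21
67 = 3*21 + 4
21 = 5*4 + 1
4 = 4*1 + 0
Since gcd(733, 2421) = 1, back-substitute to write 1 as a combination:
1 = 21 − 5·4
1 = −5·67 + 16·21
1 = 16·222 − 53·67
1 = −53·733 + 175·222
1 = 175·2421 − 578·733
Hence 733⁻¹ ≡ -578 ≡ 1843 (mod 2421).

1843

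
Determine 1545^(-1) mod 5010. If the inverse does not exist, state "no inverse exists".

Compute gcd(1545, 5010):
5010 = 3×1545 + 375
1545 = 4×375 + 45
375 = 8×45 + 15
45 = 3×15 + 0
Since gcd = 15 > 1, 1545 is not a unit mod 5010.

no inverse exists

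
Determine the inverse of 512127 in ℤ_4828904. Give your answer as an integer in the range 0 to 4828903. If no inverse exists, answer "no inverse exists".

Extended Euclidean algorithm:
4828904 = 9×512127 + 219761
512127 = 2×219761 + 72605
219761 = 3×72605 + 1946
72605 = 37×1946 + 603
1946 = 3×603 + 137
603 = 4×137 + 55
137 = 2×55 + 27
55 = 2×27 + 1
27 = 27×1 + 0
Since gcd(512127, 4828904) = 1, back-substitute to write 1 as a combination:
1 = 55 − 2·27
1 = −2·137 + 5·55
1 = 5·603 − 22·137
1 = −22·1946 + 71·603
1 = 71·72605 − 2649·1946
1 = −2649·219761 + 8018·72605
1 = 8018·512127 − 18685·219761
1 = −18685·4828904 + 176183·512127
So 512127·176183 ≡ 1 (mod 4828904).

176183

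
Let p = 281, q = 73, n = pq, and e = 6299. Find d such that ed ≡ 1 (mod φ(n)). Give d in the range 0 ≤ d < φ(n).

18899

φ(n) = (p−1)(q−1) = 280·72 = 20160.
Need d with 6299·d ≡ 1 (mod 20160). Apply the extended Euclidean algorithm:
20160 = 3·6299 + 1263
6299 = 4·1263 + 1247
1263 = 1·1247 + 16
1247 = 77·16 + 15
16 = 1·15 + 1
15 = 15·1 + 0
Back-substitute:
1 = 16 − 15
1 = −1247 + 78·16
1 = 78·1263 − 79·1247
1 = −79·6299 + 394·1263
1 = 394·20160 − 1261·6299
So 6299·(-1261) ≡ 1 (mod 20160), hence d ≡ -1261 ≡ 18899 (mod 20160).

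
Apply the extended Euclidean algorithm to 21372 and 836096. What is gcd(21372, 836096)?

4

Repeated division:
836096 = 39*21372 + 2588
21372 = 8*2588 + 668
2588 = 3*668 + 584
668 = 1*584 + 84
584 = 6*84 + 80
84 = 1*80 + 4
80 = 20*4 + 0
gcd(21372, 836096) = 4.
Express as a combination:
4 = 84 − 80
4 = −584 + 7·84
4 = 7·668 − 8·584
4 = −8·2588 + 31·668
4 = 31·21372 − 256·2588
4 = −256·836096 + 10015·21372
So 4 = (-256)·836096 + (10015)·21372.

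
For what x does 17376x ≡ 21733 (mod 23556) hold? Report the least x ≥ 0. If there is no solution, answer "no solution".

no solution

gcd(17376, 23556):
23556 = 1·17376 + 6180
17376 = 2·6180 + 5016
6180 = 1·5016 + 1164
5016 = 4·1164 + 360
1164 = 3·360 + 84
360 = 4·84 + 24
84 = 3·24 + 12
24 = 2·12 + 0
gcd = 12, but 12 ∤ 21733, so the congruence has no solution.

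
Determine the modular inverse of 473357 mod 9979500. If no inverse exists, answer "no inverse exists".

2824493

gcd(9979500, 473357) by repeated division:
9979500 = 21*473357 + 39003
473357 = 12*39003 + 5321
39003 = 7*5321 + 1756
5321 = 3*1756 + 53
1756 = 33*53 + 7
53 = 7*7 + 4
7 = 1*4 + 3
4 = 1*3 + 1
3 = 3*1 + 0
Since gcd(473357, 9979500) = 1, back-substitute to write 1 as a combination:
1 = 4 − 3
1 = −7 + 2·4
1 = 2·53 − 15·7
1 = −15·1756 + 497·53
1 = 497·5321 − 1506·1756
1 = −1506·39003 + 11039·5321
1 = 11039·473357 − 133974·39003
1 = −133974·9979500 + 2824493·473357
So 473357·2824493 ≡ 1 (mod 9979500).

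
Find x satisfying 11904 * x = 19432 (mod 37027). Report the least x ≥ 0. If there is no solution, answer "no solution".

29887

First find gcd(11904, 37027):
37027 = 3·11904 + 1315
11904 = 9·1315 + 69
1315 = 19·69 + 4
69 = 17·4 + 1
4 = 4·1 + 0
gcd = 1, so a unique solution mod 37027 exists.
Back-substitute for the Bézout coefficients:
1 = 69 − 17·4
1 = −17·1315 + 324·69
1 = 324·11904 − 2933·1315
1 = −2933·37027 + 9123·11904
So 11904·(9123) ≡ 1 (mod 37027), giving 11904⁻¹ ≡ 9123.
x ≡ 11904⁻¹·19432 ≡ 9123·19432 ≡ 29887 (mod 37027).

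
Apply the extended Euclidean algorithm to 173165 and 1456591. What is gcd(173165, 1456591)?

Repeated division:
1456591 = 8×173165 + 71271
173165 = 2×71271 + 30623
71271 = 2×30623 + 10025
30623 = 3×10025 + 548
10025 = 18×548 + 161
548 = 3×161 + 65
161 = 2×65 + 31
65 = 2×31 + 3
31 = 10×3 + 1
3 = 3×1 + 0
gcd(173165, 1456591) = 1.
Back-substituting:
1 = 31 − 10·3
1 = −10·65 + 21·31
1 = 21·161 − 52·65
1 = −52·548 + 177·161
1 = 177·10025 − 3238·548
1 = −3238·30623 + 9891·10025
1 = 9891·71271 − 23020·30623
1 = −23020·173165 + 55931·71271
1 = 55931·1456591 − 470468·173165
So 1 = (55931)·1456591 + (-470468)·173165.

1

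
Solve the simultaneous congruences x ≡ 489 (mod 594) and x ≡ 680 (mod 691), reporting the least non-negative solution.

Write x = 489 + 594·k. Then 594·k ≡ 680 − 489 ≡ 191 (mod 691).
Need 594⁻¹ mod 691. Extended Euclid on (691, 594):
691 = 1×594 + 97
594 = 6×97 + 12
97 = 8×12 + 1
12 = 12×1 + 0
Back-substitute:
1 = 97 − 8·12
1 = −8·594 + 49·97
1 = 49·691 − 57·594
594⁻¹ ≡ 634 (mod 691), so k ≡ 634·191 ≡ 169 (mod 691).
x = 489 + 594·169 = 100875.

100875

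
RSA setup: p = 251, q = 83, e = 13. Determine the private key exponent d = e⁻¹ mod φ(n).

φ(n) = (p−1)(q−1) = 250·82 = 20500.
Need d with 13·d ≡ 1 (mod 20500). Apply the extended Euclidean algorithm:
20500 = 1576·13 + 12
13 = 1·12 + 1
12 = 12·1 + 0
Back-substitute:
1 = 13 − 12
1 = −20500 + 1577·13
So 13·1577 ≡ 1 (mod 20500), hence d = 1577.

1577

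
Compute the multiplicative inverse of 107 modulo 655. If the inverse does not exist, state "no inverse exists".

gcd(655, 107) by repeated division:
655 = 6·107 + 13
107 = 8·13 + 3
13 = 4·3 + 1
3 = 3·1 + 0
gcd = 1, so the inverse exists. Back-substitute:
1 = 13 − 4·3
1 = −4·107 + 33·13
1 = 33·655 − 202·107
Hence 107⁻¹ ≡ -202 ≡ 453 (mod 655).

453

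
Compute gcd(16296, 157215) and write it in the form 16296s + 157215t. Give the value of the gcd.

Euclidean algorithm:
157215 = 9·16296 + 10551
16296 = 1·10551 + 5745
10551 = 1·5745 + 4806
5745 = 1·4806 + 939
4806 = 5·939 + 111
939 = 8·111 + 51
111 = 2·51 + 9
51 = 5·9 + 6
9 = 1·6 + 3
6 = 2·3 + 0
gcd(16296, 157215) = 3.
Express as a combination:
3 = 9 − 6
3 = −51 + 6·9
3 = 6·111 − 13·51
3 = −13·939 + 110·111
3 = 110·4806 − 563·939
3 = −563·5745 + 673·4806
3 = 673·10551 − 1236·5745
3 = −1236·16296 + 1909·10551
3 = 1909·157215 − 18417·16296
So 3 = (1909)·157215 + (-18417)·16296.

3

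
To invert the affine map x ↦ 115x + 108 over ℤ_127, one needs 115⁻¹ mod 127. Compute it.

74

Run Euclid on (127, 115):
127 = 1×115 + 12
115 = 9×12 + 7
12 = 1×7 + 5
7 = 1×5 + 2
5 = 2×2 + 1
2 = 2×1 + 0
The gcd is 1. Working backward:
1 = 5 − 2·2
1 = −2·7 + 3·5
1 = 3·12 − 5·7
1 = −5·115 + 48·12
1 = 48·127 − 53·115
So 115·(-53) ≡ 1 (mod 127), and -53 ≡ 74 (mod 127).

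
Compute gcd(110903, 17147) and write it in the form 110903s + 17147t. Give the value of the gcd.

Apply Euclid's algorithm to 110903 and 17147:
110903 = 6×17147 + 8021
17147 = 2×8021 + 1105
8021 = 7×1105 + 286
1105 = 3×286 + 247
286 = 1×247 + 39
247 = 6×39 + 13
39 = 3×13 + 0
gcd(110903, 17147) = 13.
Back-substituting:
13 = 247 − 6·39
13 = −6·286 + 7·247
13 = 7·1105 − 27·286
13 = −27·8021 + 196·1105
13 = 196·17147 − 419·8021
13 = −419·110903 + 2710·17147
So 13 = (-419)·110903 + (2710)·17147.

13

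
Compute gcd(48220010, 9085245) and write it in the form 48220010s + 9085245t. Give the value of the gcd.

5

Apply Euclid's algorithm to 48220010 and 9085245:
48220010 = 5·9085245 + 2793785
9085245 = 3·2793785 + 703890
2793785 = 3·703890 + 682115
703890 = 1·682115 + 21775
682115 = 31·21775 + 7090
21775 = 3·7090 + 505
7090 = 14·505 + 20
505 = 25·20 + 5
20 = 4·5 + 0
gcd(48220010, 9085245) = 5.
Express as a combination:
5 = 505 − 25·20
5 = −25·7090 + 351·505
5 = 351·21775 − 1078·7090
5 = −1078·682115 + 33769·21775
5 = 33769·703890 − 34847·682115
5 = −34847·2793785 + 138310·703890
5 = 138310·9085245 − 449777·2793785
5 = −449777·48220010 + 2387195·9085245
So 5 = (-449777)·48220010 + (2387195)·9085245.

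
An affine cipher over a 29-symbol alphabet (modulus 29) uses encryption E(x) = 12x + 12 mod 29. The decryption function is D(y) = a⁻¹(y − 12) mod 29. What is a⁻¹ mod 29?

Apply the Euclidean algorithm to 29 and 12:
29 = 2*12 + 5
12 = 2*5 + 2
5 = 2*2 + 1
2 = 2*1 + 0
gcd = 1, so the inverse exists. Back-substitute:
1 = 5 − 2·2
1 = −2·12 + 5·5
1 = 5·29 − 12·12
Hence 12⁻¹ ≡ -12 ≡ 17 (mod 29).

17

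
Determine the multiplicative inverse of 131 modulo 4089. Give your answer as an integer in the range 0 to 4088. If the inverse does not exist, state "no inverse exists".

437

Run Euclid on (4089, 131):
4089 = 31×131 + 28
131 = 4×28 + 19
28 = 1×19 + 9
19 = 2×9 + 1
9 = 9×1 + 0
The gcd is 1. Working backward:
1 = 19 − 2·9
1 = −2·28 + 3·19
1 = 3·131 − 14·28
1 = −14·4089 + 437·131
So 131·437 ≡ 1 (mod 4089).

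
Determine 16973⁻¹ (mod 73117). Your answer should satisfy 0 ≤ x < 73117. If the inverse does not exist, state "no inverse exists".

no inverse exists

Euclidean algorithm on 73117, 16973:
73117 = 4*16973 + 5225
16973 = 3*5225 + 1298
5225 = 4*1298 + 33
1298 = 39*33 + 11
33 = 3*11 + 0
gcd(16973, 73117) = 11 ≠ 1, so 16973 has no multiplicative inverse modulo 73117.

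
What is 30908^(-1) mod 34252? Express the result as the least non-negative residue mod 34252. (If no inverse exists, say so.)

Euclidean algorithm on 34252, 30908:
34252 = 1*30908 + 3344
30908 = 9*3344 + 812
3344 = 4*812 + 96
812 = 8*96 + 44
96 = 2*44 + 8
44 = 5*8 + 4
8 = 2*4 + 0
gcd(30908, 34252) = 4 ≠ 1, so 30908 has no multiplicative inverse modulo 34252.

no inverse exists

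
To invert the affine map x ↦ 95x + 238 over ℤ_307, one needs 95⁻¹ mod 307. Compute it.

265

gcd(307, 95) by repeated division:
307 = 3×95 + 22
95 = 4×22 + 7
22 = 3×7 + 1
7 = 7×1 + 0
Since gcd(95, 307) = 1, back-substitute to write 1 as a combination:
1 = 22 − 3·7
1 = −3·95 + 13·22
1 = 13·307 − 42·95
Hence 95⁻¹ ≡ -42 ≡ 265 (mod 307).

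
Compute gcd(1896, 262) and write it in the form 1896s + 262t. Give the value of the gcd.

2

Euclidean algorithm:
1896 = 7*262 + 62
262 = 4*62 + 14
62 = 4*14 + 6
14 = 2*6 + 2
6 = 3*2 + 0
gcd(1896, 262) = 2.
Express as a combination:
2 = 14 − 2·6
2 = −2·62 + 9·14
2 = 9·262 − 38·62
2 = −38·1896 + 275·262
So 2 = (-38)·1896 + (275)·262.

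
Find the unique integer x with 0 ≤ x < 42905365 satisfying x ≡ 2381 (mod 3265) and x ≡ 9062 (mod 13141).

10048786

Write x = 2381 + 3265·k. Then 3265·k ≡ 9062 − 2381 ≡ 6681 (mod 13141).
Need 3265⁻¹ mod 13141. Extended Euclid on (13141, 3265):
13141 = 4*3265 + 81
3265 = 40*81 + 25
81 = 3*25 + 6
25 = 4*6 + 1
6 = 6*1 + 0
Back-substitute:
1 = 25 − 4·6
1 = −4·81 + 13·25
1 = 13·3265 − 524·81
1 = −524·13141 + 2109·3265
3265⁻¹ ≡ 2109 (mod 13141), so k ≡ 2109·6681 ≡ 3077 (mod 13141).
x = 2381 + 3265·3077 = 10048786.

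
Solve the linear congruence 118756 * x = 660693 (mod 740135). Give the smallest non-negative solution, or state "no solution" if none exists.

First find gcd(118756, 740135):
740135 = 6×118756 + 27599
118756 = 4×27599 + 8360
27599 = 3×8360 + 2519
8360 = 3×2519 + 803
2519 = 3×803 + 110
803 = 7×110 + 33
110 = 3×33 + 11
33 = 3×11 + 0
gcd = 11 and 11 | 660693, so solutions exist. Divide through by 11: 10796x ≡ 60063 (mod 67285).
Now find 10796⁻¹ mod 67285:
67285 = 6×10796 + 2509
10796 = 4×2509 + 760
2509 = 3×760 + 229
760 = 3×229 + 73
229 = 3×73 + 10
73 = 7×10 + 3
10 = 3×3 + 1
3 = 3×1 + 0
Back-substitute:
1 = 10 − 3·3
1 = −3·73 + 22·10
1 = 22·229 − 69·73
1 = −69·760 + 229·229
1 = 229·2509 − 756·760
1 = −756·10796 + 3253·2509
1 = 3253·67285 − 20274·10796
So 10796·(-20274) ≡ 1 (mod 67285), i.e. 10796⁻¹ ≡ 47011.
Then x ≡ 47011·60063 ≡ 6668 (mod 67285); the smallest non-negative solution is x = 6668.

6668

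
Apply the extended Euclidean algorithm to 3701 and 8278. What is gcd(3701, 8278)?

Repeated division:
8278 = 2·3701 + 876
3701 = 4·876 + 197
876 = 4·197 + 88
197 = 2·88 + 21
88 = 4·21 + 4
21 = 5·4 + 1
4 = 4·1 + 0
gcd(3701, 8278) = 1.
Express as a combination:
1 = 21 − 5·4
1 = −5·88 + 21·21
1 = 21·197 − 47·88
1 = −47·876 + 209·197
1 = 209·3701 − 883·876
1 = −883·8278 + 1975·3701
So 1 = (-883)·8278 + (1975)·3701.

1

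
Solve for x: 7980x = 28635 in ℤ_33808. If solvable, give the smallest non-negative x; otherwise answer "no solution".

no solution

gcd(7980, 33808):
33808 = 4×7980 + 1888
7980 = 4×1888 + 428
1888 = 4×428 + 176
428 = 2×176 + 76
176 = 2×76 + 24
76 = 3×24 + 4
24 = 6×4 + 0
gcd = 4, but 4 ∤ 28635, so the congruence has no solution.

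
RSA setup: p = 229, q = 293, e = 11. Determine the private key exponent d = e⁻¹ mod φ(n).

φ(n) = (p−1)(q−1) = 228·292 = 66576.
Need d with 11·d ≡ 1 (mod 66576). Apply the extended Euclidean algorithm:
66576 = 6052*11 + 4
11 = 2*4 + 3
4 = 1*3 + 1
3 = 3*1 + 0
Back-substitute:
1 = 4 − 3
1 = −11 + 3·4
1 = 3·66576 − 18157·11
So 11·(-18157) ≡ 1 (mod 66576), hence d ≡ -18157 ≡ 48419 (mod 66576).

48419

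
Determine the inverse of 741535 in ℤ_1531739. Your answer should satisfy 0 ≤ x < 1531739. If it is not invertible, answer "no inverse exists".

Extended Euclidean algorithm:
1531739 = 2*741535 + 48669
741535 = 15*48669 + 11500
48669 = 4*11500 + 2669
11500 = 4*2669 + 824
2669 = 3*824 + 197
824 = 4*197 + 36
197 = 5*36 + 17
36 = 2*17 + 2
17 = 8*2 + 1
2 = 2*1 + 0
The gcd is 1. Working backward:
1 = 17 − 8·2
1 = −8·36 + 17·17
1 = 17·197 − 93·36
1 = −93·824 + 389·197
1 = 389·2669 − 1260·824
1 = −1260·11500 + 5429·2669
1 = 5429·48669 − 22976·11500
1 = −22976·741535 + 350069·48669
1 = 350069·1531739 − 723114·741535
So 741535·(-723114) ≡ 1 (mod 1531739), and -723114 ≡ 808625 (mod 1531739).

808625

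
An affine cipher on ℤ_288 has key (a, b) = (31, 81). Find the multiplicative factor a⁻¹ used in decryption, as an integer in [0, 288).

Extended Euclidean algorithm:
288 = 9*31 + 9
31 = 3*9 + 4
9 = 2*4 + 1
4 = 4*1 + 0
The gcd is 1. Working backward:
1 = 9 − 2·4
1 = −2·31 + 7·9
1 = 7·288 − 65·31
So 31·(-65) ≡ 1 (mod 288), and -65 ≡ 223 (mod 288).

223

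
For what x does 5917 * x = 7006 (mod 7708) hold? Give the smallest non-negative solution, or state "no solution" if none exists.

First find gcd(5917, 7708):
7708 = 1·5917 + 1791
5917 = 3·1791 + 544
1791 = 3·544 + 159
544 = 3·159 + 67
159 = 2·67 + 25
67 = 2·25 + 17
25 = 1·17 + 8
17 = 2·8 + 1
8 = 8·1 + 0
gcd = 1, so a unique solution mod 7708 exists.
Back-substitute for the Bézout coefficients:
1 = 17 − 2·8
1 = −2·25 + 3·17
1 = 3·67 − 8·25
1 = −8·159 + 19·67
1 = 19·544 − 65·159
1 = −65·1791 + 214·544
1 = 214·5917 − 707·1791
1 = −707·7708 + 921·5917
So 5917·(921) ≡ 1 (mod 7708), giving 5917⁻¹ ≡ 921.
x ≡ 5917⁻¹·7006 ≡ 921·7006 ≡ 930 (mod 7708).

930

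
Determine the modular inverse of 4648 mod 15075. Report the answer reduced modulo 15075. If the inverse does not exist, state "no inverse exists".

4012

gcd(15075, 4648) by repeated division:
15075 = 3*4648 + 1131
4648 = 4*1131 + 124
1131 = 9*124 + 15
124 = 8*15 + 4
15 = 3*4 + 3
4 = 1*3 + 1
3 = 3*1 + 0
The gcd is 1. Working backward:
1 = 4 − 3
1 = −15 + 4·4
1 = 4·124 − 33·15
1 = −33·1131 + 301·124
1 = 301·4648 − 1237·1131
1 = −1237·15075 + 4012·4648
So 4648·4012 ≡ 1 (mod 15075).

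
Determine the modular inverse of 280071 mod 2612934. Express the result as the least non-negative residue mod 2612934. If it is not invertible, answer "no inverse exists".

Compute gcd(280071, 2612934):
2612934 = 9×280071 + 92295
280071 = 3×92295 + 3186
92295 = 28×3186 + 3087
3186 = 1×3087 + 99
3087 = 31×99 + 18
99 = 5×18 + 9
18 = 2×9 + 0
Since gcd = 9 > 1, 280071 is not a unit mod 2612934.

no inverse exists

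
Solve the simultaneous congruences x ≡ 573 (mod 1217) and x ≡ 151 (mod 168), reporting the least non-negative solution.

3007

Write x = 573 + 1217·k. Then 1217·k ≡ 151 − 573 ≡ 82 (mod 168).
Need 1217⁻¹ mod 168. Extended Euclid on (168, 41):
168 = 4·41 + 4
41 = 10·4 + 1
4 = 4·1 + 0
Back-substitute:
1 = 41 − 10·4
1 = −10·168 + 41·41
1217⁻¹ ≡ 41 (mod 168), so k ≡ 41·82 ≡ 2 (mod 168).
x = 573 + 1217·2 = 3007.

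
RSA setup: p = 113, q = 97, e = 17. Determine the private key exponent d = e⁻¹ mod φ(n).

φ(n) = (p−1)(q−1) = 112·96 = 10752.
Need d with 17·d ≡ 1 (mod 10752). Apply the extended Euclidean algorithm:
10752 = 632×17 + 8
17 = 2×8 + 1
8 = 8×1 + 0
Back-substitute:
1 = 17 − 2·8
1 = −2·10752 + 1265·17
So 17·1265 ≡ 1 (mod 10752), hence d = 1265.

1265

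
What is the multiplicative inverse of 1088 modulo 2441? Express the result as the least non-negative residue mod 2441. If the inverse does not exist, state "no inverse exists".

Extended Euclidean algorithm:
2441 = 2·1088 + 265
1088 = 4·265 + 28
265 = 9·28 + 13
28 = 2·13 + 2
13 = 6·2 + 1
2 = 2·1 + 0
gcd = 1, so the inverse exists. Back-substitute:
1 = 13 − 6·2
1 = −6·28 + 13·13
1 = 13·265 − 123·28
1 = −123·1088 + 505·265
1 = 505·2441 − 1133·1088
So 1088·(-1133) ≡ 1 (mod 2441), and -1133 ≡ 1308 (mod 2441).

1308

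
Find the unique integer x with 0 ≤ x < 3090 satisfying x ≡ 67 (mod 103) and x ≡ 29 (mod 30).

Write x = 67 + 103·k. Then 103·k ≡ 29 − 67 ≡ 22 (mod 30).
Need 103⁻¹ mod 30. Extended Euclid on (30, 13):
30 = 2*13 + 4
13 = 3*4 + 1
4 = 4*1 + 0
Back-substitute:
1 = 13 − 3·4
1 = −3·30 + 7·13
103⁻¹ ≡ 7 (mod 30), so k ≡ 7·22 ≡ 4 (mod 30).
x = 67 + 103·4 = 479.

479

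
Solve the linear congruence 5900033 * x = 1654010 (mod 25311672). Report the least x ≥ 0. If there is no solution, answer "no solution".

First find gcd(5900033, 25311672):
25311672 = 4·5900033 + 1711540
5900033 = 3·1711540 + 765413
1711540 = 2·765413 + 180714
765413 = 4·180714 + 42557
180714 = 4·42557 + 10486
42557 = 4·10486 + 613
10486 = 17·613 + 65
613 = 9·65 + 28
65 = 2·28 + 9
28 = 3·9 + 1
9 = 9·1 + 0
gcd = 1, so a unique solution mod 25311672 exists.
Back-substitute for the Bézout coefficients:
1 = 28 − 3·9
1 = −3·65 + 7·28
1 = 7·613 − 66·65
1 = −66·10486 + 1129·613
1 = 1129·42557 − 4582·10486
1 = −4582·180714 + 19457·42557
1 = 19457·765413 − 82410·180714
1 = −82410·1711540 + 184277·765413
1 = 184277·5900033 − 635241·1711540
1 = −635241·25311672 + 2725241·5900033
So 5900033·(2725241) ≡ 1 (mod 25311672), giving 5900033⁻¹ ≡ 2725241.
x ≡ 5900033⁻¹·1654010 ≡ 2725241·1654010 ≡ 22693306 (mod 25311672).

22693306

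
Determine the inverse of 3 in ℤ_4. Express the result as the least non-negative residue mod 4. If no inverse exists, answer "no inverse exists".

Apply the Euclidean algorithm to 4 and 3:
4 = 1*3 + 1
3 = 3*1 + 0
Since gcd(3, 4) = 1, back-substitute to write 1 as a combination:
1 = 4 − 3
Thus 3·(-1) ≡ 1 (mod 4); reducing, -1 mod 4 = 3.

3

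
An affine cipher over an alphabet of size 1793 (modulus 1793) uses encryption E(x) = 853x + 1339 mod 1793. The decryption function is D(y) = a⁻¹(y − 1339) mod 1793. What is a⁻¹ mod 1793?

Apply the Euclidean algorithm to 1793 and 853:
1793 = 2·853 + 87
853 = 9·87 + 70
87 = 1·70 + 17
70 = 4·17 + 2
17 = 8·2 + 1
2 = 2·1 + 0
gcd = 1, so the inverse exists. Back-substitute:
1 = 17 − 8·2
1 = −8·70 + 33·17
1 = 33·87 − 41·70
1 = −41·853 + 402·87
1 = 402·1793 − 845·853
So 853·(-845) ≡ 1 (mod 1793), and -845 ≡ 948 (mod 1793).

948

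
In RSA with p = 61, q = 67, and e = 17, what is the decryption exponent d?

φ(n) = (p−1)(q−1) = 60·66 = 3960.
Need d with 17·d ≡ 1 (mod 3960). Apply the extended Euclidean algorithm:
3960 = 232·17 + 16
17 = 1·16 + 1
16 = 16·1 + 0
Back-substitute:
1 = 17 − 16
1 = −3960 + 233·17
So 17·233 ≡ 1 (mod 3960), hence d = 233.

233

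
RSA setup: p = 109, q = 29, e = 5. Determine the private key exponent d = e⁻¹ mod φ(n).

605

φ(n) = (p−1)(q−1) = 108·28 = 3024.
Need d with 5·d ≡ 1 (mod 3024). Apply the extended Euclidean algorithm:
3024 = 604×5 + 4
5 = 1×4 + 1
4 = 4×1 + 0
Back-substitute:
1 = 5 − 4
1 = −3024 + 605·5
So 5·605 ≡ 1 (mod 3024), hence d = 605.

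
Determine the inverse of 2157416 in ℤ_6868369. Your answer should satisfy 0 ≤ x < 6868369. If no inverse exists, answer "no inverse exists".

Run Euclid on (6868369, 2157416):
6868369 = 3*2157416 + 396121
2157416 = 5*396121 + 176811
396121 = 2*176811 + 42499
176811 = 4*42499 + 6815
42499 = 6*6815 + 1609
6815 = 4*1609 + 379
1609 = 4*379 + 93
379 = 4*93 + 7
93 = 13*7 + 2
7 = 3*2 + 1
2 = 2*1 + 0
The gcd is 1. Working backward:
1 = 7 − 3·2
1 = −3·93 + 40·7
1 = 40·379 − 163·93
1 = −163·1609 + 692·379
1 = 692·6815 − 2931·1609
1 = −2931·42499 + 18278·6815
1 = 18278·176811 − 76043·42499
1 = −76043·396121 + 170364·176811
1 = 170364·2157416 − 927863·396121
1 = −927863·6868369 + 2953953·2157416
So 2157416·2953953 ≡ 1 (mod 6868369).

2953953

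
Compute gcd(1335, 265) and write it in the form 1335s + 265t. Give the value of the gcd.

Repeated division:
1335 = 5*265 + 10
265 = 26*10 + 5
10 = 2*5 + 0
gcd(1335, 265) = 5.
Back-substituting:
5 = 265 − 26·10
5 = −26·1335 + 131·265
So 5 = (-26)·1335 + (131)·265.

5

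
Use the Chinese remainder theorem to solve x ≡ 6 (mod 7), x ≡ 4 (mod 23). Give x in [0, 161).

27

Write x = 6 + 7·k. Then 7·k ≡ 4 − 6 ≡ 21 (mod 23).
Need 7⁻¹ mod 23. Extended Euclid on (23, 7):
23 = 3×7 + 2
7 = 3×2 + 1
2 = 2×1 + 0
Back-substitute:
1 = 7 − 3·2
1 = −3·23 + 10·7
7⁻¹ ≡ 10 (mod 23), so k ≡ 10·21 ≡ 3 (mod 23).
x = 6 + 7·3 = 27.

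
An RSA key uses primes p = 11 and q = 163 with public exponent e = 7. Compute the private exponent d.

463

φ(n) = (p−1)(q−1) = 10·162 = 1620.
Need d with 7·d ≡ 1 (mod 1620). Apply the extended Euclidean algorithm:
1620 = 231×7 + 3
7 = 2×3 + 1
3 = 3×1 + 0
Back-substitute:
1 = 7 − 2·3
1 = −2·1620 + 463·7
So 7·463 ≡ 1 (mod 1620), hence d = 463.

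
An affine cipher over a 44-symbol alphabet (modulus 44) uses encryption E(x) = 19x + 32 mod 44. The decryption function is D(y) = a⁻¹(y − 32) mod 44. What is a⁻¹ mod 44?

7

Extended Euclidean algorithm:
44 = 2*19 + 6
19 = 3*6 + 1
6 = 6*1 + 0
Since gcd(19, 44) = 1, back-substitute to write 1 as a combination:
1 = 19 − 3·6
1 = −3·44 + 7·19
So 19·7 ≡ 1 (mod 44).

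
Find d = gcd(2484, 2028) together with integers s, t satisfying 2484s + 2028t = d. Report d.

12

Apply Euclid's algorithm to 2484 and 2028:
2484 = 1*2028 + 456
2028 = 4*456 + 204
456 = 2*204 + 48
204 = 4*48 + 12
48 = 4*12 + 0
gcd(2484, 2028) = 12.
Back-substituting:
12 = 204 − 4·48
12 = −4·456 + 9·204
12 = 9·2028 − 40·456
12 = −40·2484 + 49·2028
So 12 = (-40)·2484 + (49)·2028.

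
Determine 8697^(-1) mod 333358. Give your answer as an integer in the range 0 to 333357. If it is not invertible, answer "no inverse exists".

Extended Euclidean algorithm:
333358 = 38·8697 + 2872
8697 = 3·2872 + 81
2872 = 35·81 + 37
81 = 2·37 + 7
37 = 5·7 + 2
7 = 3·2 + 1
2 = 2·1 + 0
Since gcd(8697, 333358) = 1, back-substitute to write 1 as a combination:
1 = 7 − 3·2
1 = −3·37 + 16·7
1 = 16·81 − 35·37
1 = −35·2872 + 1241·81
1 = 1241·8697 − 3758·2872
1 = −3758·333358 + 144045·8697
So 8697·144045 ≡ 1 (mod 333358).

144045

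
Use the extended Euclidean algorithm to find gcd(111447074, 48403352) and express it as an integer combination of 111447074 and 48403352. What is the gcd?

Apply Euclid's algorithm to 111447074 and 48403352:
111447074 = 2*48403352 + 14640370
48403352 = 3*14640370 + 4482242
14640370 = 3*4482242 + 1193644
4482242 = 3*1193644 + 901310
1193644 = 1*901310 + 292334
901310 = 3*292334 + 24308
292334 = 12*24308 + 638
24308 = 38*638 + 64
638 = 9*64 + 62
64 = 1*62 + 2
62 = 31*2 + 0
gcd(111447074, 48403352) = 2.
Working backward:
2 = 64 − 62
2 = −638 + 10·64
2 = 10·24308 − 381·638
2 = −381·292334 + 4582·24308
2 = 4582·901310 − 14127·292334
2 = −14127·1193644 + 18709·901310
2 = 18709·4482242 − 70254·1193644
2 = −70254·14640370 + 229471·4482242
2 = 229471·48403352 − 758667·14640370
2 = −758667·111447074 + 1746805·48403352
So 2 = (-758667)·111447074 + (1746805)·48403352.

2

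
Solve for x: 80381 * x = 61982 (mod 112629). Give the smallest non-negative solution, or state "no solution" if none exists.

First find gcd(80381, 112629):
112629 = 1·80381 + 32248
80381 = 2·32248 + 15885
32248 = 2·15885 + 478
15885 = 33·478 + 111
478 = 4·111 + 34
111 = 3·34 + 9
34 = 3·9 + 7
9 = 1·7 + 2
7 = 3·2 + 1
2 = 2·1 + 0
gcd = 1, so a unique solution mod 112629 exists.
Back-substitute for the Bézout coefficients:
1 = 7 − 3·2
1 = −3·9 + 4·7
1 = 4·34 − 15·9
1 = −15·111 + 49·34
1 = 49·478 − 211·111
1 = −211·15885 + 7012·478
1 = 7012·32248 − 14235·15885
1 = −14235·80381 + 35482·32248
1 = 35482·112629 − 49717·80381
So 80381·(-49717) ≡ 1 (mod 112629), giving 80381⁻¹ ≡ 62912.
x ≡ 80381⁻¹·61982 ≡ 62912·61982 ≡ 82975 (mod 112629).

82975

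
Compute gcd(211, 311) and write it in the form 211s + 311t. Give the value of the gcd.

Euclidean algorithm:
311 = 1·211 + 100
211 = 2·100 + 11
100 = 9·11 + 1
11 = 11·1 + 0
gcd(211, 311) = 1.
Back-substituting:
1 = 100 − 9·11
1 = −9·211 + 19·100
1 = 19·311 − 28·211
So 1 = (19)·311 + (-28)·211.

1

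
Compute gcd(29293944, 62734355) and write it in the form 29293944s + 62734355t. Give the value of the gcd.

1

Euclidean algorithm:
62734355 = 2×29293944 + 4146467
29293944 = 7×4146467 + 268675
4146467 = 15×268675 + 116342
268675 = 2×116342 + 35991
116342 = 3×35991 + 8369
35991 = 4×8369 + 2515
8369 = 3×2515 + 824
2515 = 3×824 + 43
824 = 19×43 + 7
43 = 6×7 + 1
7 = 7×1 + 0
gcd(29293944, 62734355) = 1.
Back-substituting:
1 = 43 − 6·7
1 = −6·824 + 115·43
1 = 115·2515 − 351·824
1 = −351·8369 + 1168·2515
1 = 1168·35991 − 5023·8369
1 = −5023·116342 + 16237·35991
1 = 16237·268675 − 37497·116342
1 = −37497·4146467 + 578692·268675
1 = 578692·29293944 − 4088341·4146467
1 = −4088341·62734355 + 8755374·29293944
So 1 = (-4088341)·62734355 + (8755374)·29293944.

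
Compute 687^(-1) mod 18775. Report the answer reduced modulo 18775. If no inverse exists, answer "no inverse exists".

16698

gcd(18775, 687) by repeated division:
18775 = 27*687 + 226
687 = 3*226 + 9
226 = 25*9 + 1
9 = 9*1 + 0
The gcd is 1. Working backward:
1 = 226 − 25·9
1 = −25·687 + 76·226
1 = 76·18775 − 2077·687
Thus 687·(-2077) ≡ 1 (mod 18775); reducing, -2077 mod 18775 = 16698.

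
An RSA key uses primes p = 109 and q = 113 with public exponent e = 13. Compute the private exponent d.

φ(n) = (p−1)(q−1) = 108·112 = 12096.
Need d with 13·d ≡ 1 (mod 12096). Apply the extended Euclidean algorithm:
12096 = 930·13 + 6
13 = 2·6 + 1
6 = 6·1 + 0
Back-substitute:
1 = 13 − 2·6
1 = −2·12096 + 1861·13
So 13·1861 ≡ 1 (mod 12096), hence d = 1861.

1861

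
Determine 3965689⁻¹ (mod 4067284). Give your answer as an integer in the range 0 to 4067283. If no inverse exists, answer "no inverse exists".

Euclidean algorithm on 4067284, 3965689:
4067284 = 1·3965689 + 101595
3965689 = 39·101595 + 3484
101595 = 29·3484 + 559
3484 = 6·559 + 130
559 = 4·130 + 39
130 = 3·39 + 13
39 = 3·13 + 0
gcd(3965689, 4067284) = 13 ≠ 1, so 3965689 has no multiplicative inverse modulo 4067284.

no inverse exists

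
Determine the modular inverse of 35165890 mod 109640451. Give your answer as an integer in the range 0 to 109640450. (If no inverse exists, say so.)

Run Euclid on (109640451, 35165890):
109640451 = 3·35165890 + 4142781
35165890 = 8·4142781 + 2023642
4142781 = 2·2023642 + 95497
2023642 = 21·95497 + 18205
95497 = 5·18205 + 4472
18205 = 4·4472 + 317
4472 = 14·317 + 34
317 = 9·34 + 11
34 = 3·11 + 1
11 = 11·1 + 0
The gcd is 1. Working backward:
1 = 34 − 3·11
1 = −3·317 + 28·34
1 = 28·4472 − 395·317
1 = −395·18205 + 1608·4472
1 = 1608·95497 − 8435·18205
1 = −8435·2023642 + 178743·95497
1 = 178743·4142781 − 365921·2023642
1 = −365921·35165890 + 3106111·4142781
1 = 3106111·109640451 − 9684254·35165890
Hence 35165890⁻¹ ≡ -9684254 ≡ 99956197 (mod 109640451).

99956197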